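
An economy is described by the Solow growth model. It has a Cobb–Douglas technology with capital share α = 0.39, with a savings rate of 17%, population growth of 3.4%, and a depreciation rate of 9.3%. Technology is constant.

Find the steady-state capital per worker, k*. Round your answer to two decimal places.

k* = 1.61

At the steady state, Δk = 0, so s·k^α = (n + δ)·k.
Rearranging, k^(1−α) = s / (n + δ).
k^0.61 = 0.17 / (0.034 + 0.093) = 0.17 / 0.127 = 1.3386
k* = 1.3386^(1/0.61) ≈ 1.6130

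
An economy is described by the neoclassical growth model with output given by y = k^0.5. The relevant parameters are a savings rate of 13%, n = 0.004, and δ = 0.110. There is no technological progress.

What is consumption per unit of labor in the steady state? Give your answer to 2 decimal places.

In steady state, investment equals break-even investment: s·k^α = (n + δ)·k.
Dividing both sides by k: k^(1−α) = s / (n + δ).
k^0.5 = 0.13 / (0.004 + 0.110) = 0.13 / 0.114 = 1.1404
k* = 1.1404^(1/0.5) ≈ 1.3005
y* = (k*)^α = 1.3005^0.5 ≈ 1.1404
c* = (1 − s)·y* = (1 − 0.13) × 1.1404 ≈ 0.9921

c* ≈ 0.99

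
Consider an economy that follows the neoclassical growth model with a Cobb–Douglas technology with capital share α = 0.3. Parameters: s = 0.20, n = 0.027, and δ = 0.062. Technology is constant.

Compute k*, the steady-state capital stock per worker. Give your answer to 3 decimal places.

k* = 3.179

At the steady state, Δk = 0, so s·k^α = (n + δ)·k.
Dividing both sides by k: k^(1−α) = s / (n + δ).
k^0.7 = 0.20 / (0.027 + 0.062) = 0.20 / 0.089 = 2.2472
k* = 2.2472^(1/0.7) ≈ 3.1794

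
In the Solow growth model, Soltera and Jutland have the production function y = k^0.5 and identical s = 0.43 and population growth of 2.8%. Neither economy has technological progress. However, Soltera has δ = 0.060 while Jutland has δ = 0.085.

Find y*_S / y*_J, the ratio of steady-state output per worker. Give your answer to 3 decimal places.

y*_S / y*_J ≈ 1.284

Steady-state y* = [s/(n + δ)]^(α/(1−α)), so the ratio is [ (s_S/(n + δ)_S) / (s_J/(n + δ)_J) ]^1.
s_S/(n + δ)_S = 0.43/0.088 = 4.8864; s_J/(n + δ)_J = 0.43/0.113 = 3.8053.
Ratio = (4.8864/3.8053)^1 = 1.2841^1 ≈ 1.2841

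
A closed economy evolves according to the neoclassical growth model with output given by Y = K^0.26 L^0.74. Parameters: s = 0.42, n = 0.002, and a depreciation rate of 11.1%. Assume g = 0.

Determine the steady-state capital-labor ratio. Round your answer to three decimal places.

k* = 5.895

In steady state, investment equals break-even investment: s·k^α = (n + δ)·k.
Dividing both sides by k: k^(1−α) = s / (n + δ).
k^0.74 = 0.42 / (0.002 + 0.111) = 0.42 / 0.113 = 3.7168
k* = 3.7168^(1/0.74) ≈ 5.8952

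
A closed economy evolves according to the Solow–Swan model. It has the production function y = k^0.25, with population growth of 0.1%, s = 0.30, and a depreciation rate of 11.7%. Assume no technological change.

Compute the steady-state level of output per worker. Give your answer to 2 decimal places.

y* ≈ 1.36

At the steady state, Δk = 0, so s·k^α = (n + δ)·k.
Rearranging, k^(1−α) = s / (n + δ).
k^0.75 = 0.30 / (0.001 + 0.117) = 0.30 / 0.118 = 2.5424
k* = 2.5424^(1/0.75) ≈ 3.4700
y* = (k*)^α = 3.4700^0.25 ≈ 1.3648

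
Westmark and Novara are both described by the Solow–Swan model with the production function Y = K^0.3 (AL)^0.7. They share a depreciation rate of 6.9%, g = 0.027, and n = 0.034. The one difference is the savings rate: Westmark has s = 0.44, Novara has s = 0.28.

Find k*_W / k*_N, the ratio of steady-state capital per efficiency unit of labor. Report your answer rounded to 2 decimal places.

ratio ≈ 1.91

Steady-state k* = [s/(n + g + δ)]^(1/(1−α)), so the ratio is [ (s_W/(n + g + δ)_W) / (s_N/(n + g + δ)_N) ]^1.4286.
s_W/(n + g + δ)_W = 0.44/0.130 = 3.3846; s_N/(n + g + δ)_N = 0.28/0.130 = 2.1538.
Ratio = (3.3846/2.1538)^1.4286 = 1.5715^1.4286 ≈ 1.9075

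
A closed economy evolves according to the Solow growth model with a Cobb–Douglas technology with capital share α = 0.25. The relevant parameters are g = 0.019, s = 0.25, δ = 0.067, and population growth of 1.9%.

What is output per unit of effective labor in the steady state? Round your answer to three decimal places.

In steady state, investment equals break-even investment: s·k^α = (n + g + δ)·k.
Rearranging, k^(1−α) = s / (n + g + δ).
k^0.75 = 0.25 / (0.019 + 0.019 + 0.067) = 0.25 / 0.105 = 2.3810
k* = 2.3810^(1/0.75) ≈ 3.1794
y* = (k*)^α = 3.1794^0.25 ≈ 1.3353

y* = 1.335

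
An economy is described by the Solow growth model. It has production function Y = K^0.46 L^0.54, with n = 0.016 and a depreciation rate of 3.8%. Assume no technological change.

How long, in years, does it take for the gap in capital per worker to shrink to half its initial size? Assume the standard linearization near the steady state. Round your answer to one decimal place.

half-life ≈ 23.8 years

Near the steady state the convergence rate is λ = (1 − α)(n + δ).
λ = (1 − 0.46) × 0.054 = 0.54 × 0.054 = 0.02916
Half-life = ln 2 / λ = 0.6931 / 0.02916 ≈ 23.77 years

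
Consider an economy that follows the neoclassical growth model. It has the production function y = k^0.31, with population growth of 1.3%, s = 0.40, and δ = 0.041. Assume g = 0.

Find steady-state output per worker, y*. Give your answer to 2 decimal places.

At the steady state, Δk = 0, so s·k^α = (n + δ)·k.
Dividing both sides by k: k^(1−α) = s / (n + δ).
k^0.69 = 0.40 / (0.013 + 0.041) = 0.40 / 0.054 = 7.4074
k* = 7.4074^(1/0.69) ≈ 18.2132
y* = (k*)^α = 18.2132^0.31 ≈ 2.4588

y* ≈ 2.46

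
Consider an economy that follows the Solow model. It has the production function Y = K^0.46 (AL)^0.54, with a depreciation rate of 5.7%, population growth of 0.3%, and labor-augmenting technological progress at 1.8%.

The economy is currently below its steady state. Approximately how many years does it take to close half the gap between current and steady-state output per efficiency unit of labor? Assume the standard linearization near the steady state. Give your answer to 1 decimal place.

about 16.5 years

Near the steady state the convergence rate is λ = (1 − α)(n + g + δ).
λ = (1 − 0.46) × 0.078 = 0.54 × 0.078 = 0.04212
Half-life = ln 2 / λ = 0.6931 / 0.04212 ≈ 16.46 years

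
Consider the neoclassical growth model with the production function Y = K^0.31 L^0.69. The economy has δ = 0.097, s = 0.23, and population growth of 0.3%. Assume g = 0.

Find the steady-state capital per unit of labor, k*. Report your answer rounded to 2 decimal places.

Steady state requires s·f(k) = (n + δ)·k, i.e. s·k^α = (n + δ)·k.
Rearranging, k^(1−α) = s / (n + δ).
k^0.69 = 0.23 / (0.003 + 0.097) = 0.23 / 0.100 = 2.3000
k* = 2.3000^(1/0.69) ≈ 3.3438

k* ≈ 3.34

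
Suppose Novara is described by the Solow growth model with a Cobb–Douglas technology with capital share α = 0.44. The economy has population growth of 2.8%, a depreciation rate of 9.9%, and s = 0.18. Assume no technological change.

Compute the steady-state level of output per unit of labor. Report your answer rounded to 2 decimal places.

Steady state requires s·f(k) = (n + δ)·k, i.e. s·k^α = (n + δ)·k.
Rearranging, k^(1−α) = s / (n + δ).
k^0.56 = 0.18 / (0.028 + 0.099) = 0.18 / 0.127 = 1.4173
k* = 1.4173^(1/0.56) ≈ 1.8641
y* = (k*)^α = 1.8641^0.44 ≈ 1.3152

y* = 1.32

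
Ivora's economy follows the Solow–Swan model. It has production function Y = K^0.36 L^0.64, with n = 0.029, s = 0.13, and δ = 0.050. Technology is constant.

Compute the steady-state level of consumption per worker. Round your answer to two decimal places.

In steady state, investment equals break-even investment: s·k^α = (n + δ)·k.
Dividing both sides by k: k^(1−α) = s / (n + δ).
k^0.64 = 0.13 / (0.029 + 0.050) = 0.13 / 0.079 = 1.6456
k* = 1.6456^(1/0.64) ≈ 2.1777
y* = (k*)^α = 2.1777^0.36 ≈ 1.3234
c* = (1 − s)·y* = (1 − 0.13) × 1.3234 ≈ 1.1514

c* = 1.15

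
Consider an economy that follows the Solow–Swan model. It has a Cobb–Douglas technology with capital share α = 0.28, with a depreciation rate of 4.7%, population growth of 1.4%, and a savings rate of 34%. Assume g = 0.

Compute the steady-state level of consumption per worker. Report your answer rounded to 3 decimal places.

c* = 1.287

In steady state, investment equals break-even investment: s·k^α = (n + δ)·k.
Rearranging, k^(1−α) = s / (n + δ).
k^0.72 = 0.34 / (0.014 + 0.047) = 0.34 / 0.061 = 5.5738
k* = 5.5738^(1/0.72) ≈ 10.8723
y* = (k*)^α = 10.8723^0.28 ≈ 1.9506
c* = (1 − s)·y* = (1 − 0.34) × 1.9506 ≈ 1.2874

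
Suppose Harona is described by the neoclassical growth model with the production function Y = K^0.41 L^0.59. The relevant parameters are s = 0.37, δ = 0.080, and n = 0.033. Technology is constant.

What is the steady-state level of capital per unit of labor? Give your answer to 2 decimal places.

k* = 7.47

At the steady state, Δk = 0, so s·k^α = (n + δ)·k.
Dividing both sides by k: k^(1−α) = s / (n + δ).
k^0.59 = 0.37 / (0.033 + 0.080) = 0.37 / 0.113 = 3.2743
k* = 3.2743^(1/0.59) ≈ 7.4659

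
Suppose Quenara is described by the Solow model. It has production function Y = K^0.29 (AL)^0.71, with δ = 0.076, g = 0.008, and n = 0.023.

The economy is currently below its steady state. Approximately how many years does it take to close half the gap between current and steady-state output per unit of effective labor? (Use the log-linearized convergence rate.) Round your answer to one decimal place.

about 9.1 years

Near the steady state the convergence rate is λ = (1 − α)(n + g + δ).
λ = (1 − 0.29) × 0.107 = 0.71 × 0.107 = 0.07597
Half-life = ln 2 / λ = 0.6931 / 0.07597 ≈ 9.12 years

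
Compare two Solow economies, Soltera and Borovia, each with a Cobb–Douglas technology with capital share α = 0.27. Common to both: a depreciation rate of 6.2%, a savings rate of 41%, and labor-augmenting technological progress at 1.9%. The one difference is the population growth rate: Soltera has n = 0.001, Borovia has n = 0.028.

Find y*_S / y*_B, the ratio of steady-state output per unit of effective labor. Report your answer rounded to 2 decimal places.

Steady-state y* = [s/(n + g + δ)]^(α/(1−α)), so the ratio is [ (s_S/(n + g + δ)_S) / (s_B/(n + g + δ)_B) ]^0.3699.
s_S/(n + g + δ)_S = 0.41/0.082 = 5.0000; s_B/(n + g + δ)_B = 0.41/0.109 = 3.7615.
Ratio = (5.0000/3.7615)^0.3699 = 1.3293^0.3699 ≈ 1.1110

ratio ≈ 1.11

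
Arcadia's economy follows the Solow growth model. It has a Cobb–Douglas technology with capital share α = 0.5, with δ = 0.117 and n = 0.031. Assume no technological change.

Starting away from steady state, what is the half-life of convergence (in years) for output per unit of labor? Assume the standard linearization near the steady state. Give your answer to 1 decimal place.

half-life ≈ 9.4 years

Near the steady state the convergence rate is λ = (1 − α)(n + δ).
λ = (1 − 0.5) × 0.148 = 0.5 × 0.148 = 0.0740
Half-life = ln 2 / λ = 0.6931 / 0.0740 ≈ 9.37 years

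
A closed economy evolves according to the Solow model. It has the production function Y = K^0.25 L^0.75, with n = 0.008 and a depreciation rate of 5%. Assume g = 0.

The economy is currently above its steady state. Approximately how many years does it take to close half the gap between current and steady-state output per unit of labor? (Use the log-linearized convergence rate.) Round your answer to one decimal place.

half-life ≈ 15.9 years

Near the steady state the convergence rate is λ = (1 − α)(n + δ).
λ = (1 − 0.25) × 0.058 = 0.75 × 0.058 = 0.0435
Half-life = ln 2 / λ = 0.6931 / 0.0435 ≈ 15.93 years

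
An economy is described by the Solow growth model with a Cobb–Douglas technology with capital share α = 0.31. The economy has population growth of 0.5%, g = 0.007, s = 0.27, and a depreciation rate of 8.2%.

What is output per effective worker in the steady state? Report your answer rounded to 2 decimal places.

y* ≈ 1.61

At the steady state, Δk = 0, so s·k^α = (n + g + δ)·k.
Rearranging, k^(1−α) = s / (n + g + δ).
k^0.69 = 0.27 / (0.005 + 0.007 + 0.082) = 0.27 / 0.094 = 2.8723
k* = 2.8723^(1/0.69) ≈ 4.6143
y* = (k*)^α = 4.6143^0.31 ≈ 1.6065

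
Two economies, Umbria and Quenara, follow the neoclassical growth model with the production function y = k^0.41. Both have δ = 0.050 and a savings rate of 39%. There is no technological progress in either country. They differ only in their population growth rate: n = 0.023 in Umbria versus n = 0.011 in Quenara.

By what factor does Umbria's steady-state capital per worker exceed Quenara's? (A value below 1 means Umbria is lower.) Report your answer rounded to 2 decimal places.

ratio ≈ 0.74

Steady-state k* = [s/(n + δ)]^(1/(1−α)), so the ratio is [ (s_U/(n + δ)_U) / (s_Q/(n + δ)_Q) ]^1.6949.
s_U/(n + δ)_U = 0.39/0.073 = 5.3425; s_Q/(n + δ)_Q = 0.39/0.061 = 6.3934.
Ratio = (5.3425/6.3934)^1.6949 = 0.8356^1.6949 ≈ 0.7376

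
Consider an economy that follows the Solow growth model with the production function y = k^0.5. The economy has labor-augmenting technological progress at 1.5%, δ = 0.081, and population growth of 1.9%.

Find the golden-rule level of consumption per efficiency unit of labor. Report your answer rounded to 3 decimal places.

At the golden rule, f'(k) = n + g + δ, so α·k^(α−1) = n + g + δ and k_gold = (α/(n + g + δ))^(1/(1−α)).
k_gold = (0.5/0.115)^(1/0.5) = 4.3478^2 ≈ 18.9034
c_gold = f(k_gold) − (n + g + δ)·k_gold = 4.3478 − 0.115×18.9034 ≈ 2.1739

c_gold ≈ 2.174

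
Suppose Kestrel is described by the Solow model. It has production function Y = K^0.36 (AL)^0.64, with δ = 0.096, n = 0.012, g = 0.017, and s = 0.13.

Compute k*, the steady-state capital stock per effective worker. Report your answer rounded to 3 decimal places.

At the steady state, Δk = 0, so s·k^α = (n + g + δ)·k.
Rearranging, k^(1−α) = s / (n + g + δ).
k^0.64 = 0.13 / (0.012 + 0.017 + 0.096) = 0.13 / 0.125 = 1.0400
k* = 1.0400^(1/0.64) ≈ 1.0632

k* = 1.063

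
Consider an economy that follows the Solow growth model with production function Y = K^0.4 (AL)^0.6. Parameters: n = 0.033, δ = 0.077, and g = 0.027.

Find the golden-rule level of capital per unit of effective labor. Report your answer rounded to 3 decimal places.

The golden rule sets f'(k) = n + g + δ, i.e. α·k^(α−1) = n + g + δ.
So k^(1−α) = α / (n + g + δ) = 0.4 / 0.137 = 2.9197.
k_gold = 2.9197^(1/0.6) ≈ 5.9644

k_gold ≈ 5.964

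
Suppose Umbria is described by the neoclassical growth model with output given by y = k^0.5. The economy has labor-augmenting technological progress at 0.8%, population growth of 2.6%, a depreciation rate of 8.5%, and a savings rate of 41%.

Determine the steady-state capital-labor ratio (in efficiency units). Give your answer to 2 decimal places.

Steady state requires s·f(k) = (n + g + δ)·k, i.e. s·k^α = (n + g + δ)·k.
Dividing both sides by k: k^(1−α) = s / (n + g + δ).
k^0.5 = 0.41 / (0.026 + 0.008 + 0.085) = 0.41 / 0.119 = 3.4454
k* = 3.4454^(1/0.5) ≈ 11.8708

k* ≈ 11.87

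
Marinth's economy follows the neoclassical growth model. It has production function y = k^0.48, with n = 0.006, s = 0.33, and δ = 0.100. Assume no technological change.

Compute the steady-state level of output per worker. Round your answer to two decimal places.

In steady state, investment equals break-even investment: s·k^α = (n + δ)·k.
Dividing both sides by k: k^(1−α) = s / (n + δ).
k^0.52 = 0.33 / (0.006 + 0.100) = 0.33 / 0.106 = 3.1132
k* = 3.1132^(1/0.52) ≈ 8.8813
y* = (k*)^α = 8.8813^0.48 ≈ 2.8528

y* ≈ 2.85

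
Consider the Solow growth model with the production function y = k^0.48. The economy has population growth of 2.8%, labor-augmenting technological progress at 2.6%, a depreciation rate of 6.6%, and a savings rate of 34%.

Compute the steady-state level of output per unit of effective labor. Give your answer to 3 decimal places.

Steady state requires s·f(k) = (n + g + δ)·k, i.e. s·k^α = (n + g + δ)·k.
Rearranging, k^(1−α) = s / (n + g + δ).
k^0.52 = 0.34 / (0.028 + 0.026 + 0.066) = 0.34 / 0.120 = 2.8333
k* = 2.8333^(1/0.52) ≈ 7.4096
y* = (k*)^α = 7.4096^0.48 ≈ 2.6152

y* ≈ 2.615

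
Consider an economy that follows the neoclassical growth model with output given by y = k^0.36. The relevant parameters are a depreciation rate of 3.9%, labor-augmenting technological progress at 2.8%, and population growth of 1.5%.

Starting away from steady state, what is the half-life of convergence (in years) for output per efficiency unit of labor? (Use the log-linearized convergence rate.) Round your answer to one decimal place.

Near the steady state the convergence rate is λ = (1 − α)(n + g + δ).
λ = (1 − 0.36) × 0.082 = 0.64 × 0.082 = 0.05248
Half-life = ln 2 / λ = 0.6931 / 0.05248 ≈ 13.21 years

about 13.2 years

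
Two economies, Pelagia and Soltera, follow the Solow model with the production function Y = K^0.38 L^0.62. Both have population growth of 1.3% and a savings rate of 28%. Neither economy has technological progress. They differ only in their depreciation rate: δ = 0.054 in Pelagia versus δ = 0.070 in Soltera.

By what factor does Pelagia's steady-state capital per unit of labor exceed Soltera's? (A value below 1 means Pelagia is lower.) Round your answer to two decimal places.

ratio ≈ 1.41

Steady-state k* = [s/(n + δ)]^(1/(1−α)), so the ratio is [ (s_P/(n + δ)_P) / (s_S/(n + δ)_S) ]^1.6129.
s_P/(n + δ)_P = 0.28/0.067 = 4.1791; s_S/(n + δ)_S = 0.28/0.083 = 3.3735.
Ratio = (4.1791/3.3735)^1.6129 = 1.2388^1.6129 ≈ 1.4125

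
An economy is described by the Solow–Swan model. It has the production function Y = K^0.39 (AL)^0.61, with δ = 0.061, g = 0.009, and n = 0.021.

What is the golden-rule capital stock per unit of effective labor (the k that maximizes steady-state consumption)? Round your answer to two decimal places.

The golden rule sets f'(k) = n + g + δ, i.e. α·k^(α−1) = n + g + δ.
So k^(1−α) = α / (n + g + δ) = 0.39 / 0.091 = 4.2857.
k_gold = 4.2857^(1/0.61) ≈ 10.8668

k_gold ≈ 10.87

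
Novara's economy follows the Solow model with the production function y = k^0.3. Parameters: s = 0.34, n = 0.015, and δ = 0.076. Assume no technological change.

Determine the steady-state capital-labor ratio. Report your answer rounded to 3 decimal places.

k* ≈ 6.573

Steady state requires s·f(k) = (n + δ)·k, i.e. s·k^α = (n + δ)·k.
Rearranging, k^(1−α) = s / (n + δ).
k^0.7 = 0.34 / (0.015 + 0.076) = 0.34 / 0.091 = 3.7363
k* = 3.7363^(1/0.7) ≈ 6.5732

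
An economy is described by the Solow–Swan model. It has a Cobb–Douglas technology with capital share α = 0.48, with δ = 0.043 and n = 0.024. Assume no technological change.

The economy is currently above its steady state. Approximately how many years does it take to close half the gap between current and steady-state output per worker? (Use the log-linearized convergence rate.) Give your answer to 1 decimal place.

t_½ ≈ 19.9 years

Near the steady state the convergence rate is λ = (1 − α)(n + δ).
λ = (1 − 0.48) × 0.067 = 0.52 × 0.067 = 0.03484
Half-life = ln 2 / λ = 0.6931 / 0.03484 ≈ 19.89 years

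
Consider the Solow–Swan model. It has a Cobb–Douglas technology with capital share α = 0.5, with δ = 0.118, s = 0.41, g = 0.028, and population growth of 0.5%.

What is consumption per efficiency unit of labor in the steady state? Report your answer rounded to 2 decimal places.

c* ≈ 1.60

Steady state requires s·f(k) = (n + g + δ)·k, i.e. s·k^α = (n + g + δ)·k.
Rearranging, k^(1−α) = s / (n + g + δ).
k^0.5 = 0.41 / (0.005 + 0.028 + 0.118) = 0.41 / 0.151 = 2.7152
k* = 2.7152^(1/0.5) ≈ 7.3723
y* = (k*)^α = 7.3723^0.5 ≈ 2.7152
c* = (1 − s)·y* = (1 − 0.41) × 2.7152 ≈ 1.6020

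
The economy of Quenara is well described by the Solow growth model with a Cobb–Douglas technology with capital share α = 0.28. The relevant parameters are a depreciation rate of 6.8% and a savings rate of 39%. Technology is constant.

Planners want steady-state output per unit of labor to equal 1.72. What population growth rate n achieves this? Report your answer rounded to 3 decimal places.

n ≈ 0.029

Steady state requires s·f(k) = (n + δ)·k, i.e. s·k^α = (n + δ)·k.
Since y* = [s/(n + δ)]^(α/(1−α)), we have s/(n + δ) = (y*)^((1−α)/α) = 1.72^2.5714 = 4.0331.
Therefore n + δ = s / 4.0331 = 0.39 / 4.0331 = 0.0967, so n = 0.0967 − 0.068 = 0.0287.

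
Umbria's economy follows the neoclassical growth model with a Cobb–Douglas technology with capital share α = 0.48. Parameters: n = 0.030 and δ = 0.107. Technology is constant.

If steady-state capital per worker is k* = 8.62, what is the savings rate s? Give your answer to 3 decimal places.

s ≈ 0.420

In steady state, investment equals break-even investment: s·k^α = (n + δ)·k.
So s / (n + δ) = (k*)^(1−α) = 8.62^0.52 = 3.0652.
Therefore s = 3.0652 × (n + δ) = 3.0652 × 0.137 = 0.4199.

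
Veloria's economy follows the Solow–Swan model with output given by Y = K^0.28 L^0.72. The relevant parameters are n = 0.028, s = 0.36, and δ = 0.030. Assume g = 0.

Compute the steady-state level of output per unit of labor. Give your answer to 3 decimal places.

In steady state, investment equals break-even investment: s·k^α = (n + δ)·k.
Rearranging, k^(1−α) = s / (n + δ).
k^0.72 = 0.36 / (0.028 + 0.030) = 0.36 / 0.058 = 6.2069
k* = 6.2069^(1/0.72) ≈ 12.6245
y* = (k*)^α = 12.6245^0.28 ≈ 2.0339

y* ≈ 2.034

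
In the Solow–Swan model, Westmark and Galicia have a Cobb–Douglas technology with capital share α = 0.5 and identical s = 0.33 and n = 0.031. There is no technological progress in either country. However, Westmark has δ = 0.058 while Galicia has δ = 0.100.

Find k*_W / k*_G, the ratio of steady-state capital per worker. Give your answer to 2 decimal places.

Steady-state k* = [s/(n + δ)]^(1/(1−α)), so the ratio is [ (s_W/(n + δ)_W) / (s_G/(n + δ)_G) ]^2.
s_W/(n + δ)_W = 0.33/0.089 = 3.7079; s_G/(n + δ)_G = 0.33/0.131 = 2.5191.
Ratio = (3.7079/2.5191)^2 = 1.4719^2 ≈ 2.1665

k*_W / k*_G ≈ 2.17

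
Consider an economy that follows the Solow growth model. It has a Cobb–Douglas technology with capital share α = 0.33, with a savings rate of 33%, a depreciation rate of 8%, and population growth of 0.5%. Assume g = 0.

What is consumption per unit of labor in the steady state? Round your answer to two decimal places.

c* = 1.31

In steady state, investment equals break-even investment: s·k^α = (n + δ)·k.
Rearranging, k^(1−α) = s / (n + δ).
k^0.67 = 0.33 / (0.005 + 0.080) = 0.33 / 0.085 = 3.8824
k* = 3.8824^(1/0.67) ≈ 7.5728
y* = (k*)^α = 7.5728^0.33 ≈ 1.9505
c* = (1 − s)·y* = (1 − 0.33) × 1.9505 ≈ 1.3068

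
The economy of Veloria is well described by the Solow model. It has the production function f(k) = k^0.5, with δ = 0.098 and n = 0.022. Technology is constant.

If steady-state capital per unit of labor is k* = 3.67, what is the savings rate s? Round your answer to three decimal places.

s ≈ 0.230

At the steady state, Δk = 0, so s·k^α = (n + δ)·k.
So s / (n + δ) = (k*)^(1−α) = 3.67^0.5 = 1.9157.
Therefore s = 1.9157 × (n + δ) = 1.9157 × 0.120 = 0.2299.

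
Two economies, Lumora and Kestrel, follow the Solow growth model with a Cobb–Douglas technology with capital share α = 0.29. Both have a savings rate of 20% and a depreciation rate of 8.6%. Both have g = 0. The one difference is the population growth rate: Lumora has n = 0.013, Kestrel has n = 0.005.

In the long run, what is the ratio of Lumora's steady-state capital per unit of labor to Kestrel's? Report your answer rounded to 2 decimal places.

k*_L / k*_K ≈ 0.89

Steady-state k* = [s/(n + δ)]^(1/(1−α)), so the ratio is [ (s_L/(n + δ)_L) / (s_K/(n + δ)_K) ]^1.4085.
s_L/(n + δ)_L = 0.20/0.099 = 2.0202; s_K/(n + δ)_K = 0.20/0.091 = 2.1978.
Ratio = (2.0202/2.1978)^1.4085 = 0.9192^1.4085 ≈ 0.8881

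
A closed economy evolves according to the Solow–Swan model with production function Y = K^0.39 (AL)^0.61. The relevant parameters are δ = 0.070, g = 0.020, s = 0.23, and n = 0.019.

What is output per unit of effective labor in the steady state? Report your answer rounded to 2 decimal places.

y* ≈ 1.61

In steady state, investment equals break-even investment: s·k^α = (n + g + δ)·k.
Dividing both sides by k: k^(1−α) = s / (n + g + δ).
k^0.61 = 0.23 / (0.019 + 0.020 + 0.070) = 0.23 / 0.109 = 2.1101
k* = 2.1101^(1/0.61) ≈ 3.4013
y* = (k*)^α = 3.4013^0.39 ≈ 1.6119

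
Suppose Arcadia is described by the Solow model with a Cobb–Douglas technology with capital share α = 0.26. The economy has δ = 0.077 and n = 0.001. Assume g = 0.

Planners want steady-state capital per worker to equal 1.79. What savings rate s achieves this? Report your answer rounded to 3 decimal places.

Steady state requires s·f(k) = (n + δ)·k, i.e. s·k^α = (n + δ)·k.
So s / (n + δ) = (k*)^(1−α) = 1.79^0.74 = 1.5385.
Therefore s = 1.5385 × (n + δ) = 1.5385 × 0.078 = 0.1200.

s ≈ 0.120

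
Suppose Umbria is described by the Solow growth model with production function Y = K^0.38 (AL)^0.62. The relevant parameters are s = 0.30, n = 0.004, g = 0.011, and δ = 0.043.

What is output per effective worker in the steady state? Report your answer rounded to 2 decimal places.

y* ≈ 2.74

At the steady state, Δk = 0, so s·k^α = (n + g + δ)·k.
Dividing both sides by k: k^(1−α) = s / (n + g + δ).
k^0.62 = 0.30 / (0.004 + 0.011 + 0.043) = 0.30 / 0.058 = 5.1724
k* = 5.1724^(1/0.62) ≈ 14.1617
y* = (k*)^α = 14.1617^0.38 ≈ 2.7379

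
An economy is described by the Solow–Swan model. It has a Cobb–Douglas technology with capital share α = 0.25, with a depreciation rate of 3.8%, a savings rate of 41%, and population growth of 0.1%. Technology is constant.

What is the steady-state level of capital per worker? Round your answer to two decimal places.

k* = 23.03

In steady state, investment equals break-even investment: s·k^α = (n + δ)·k.
Dividing both sides by k: k^(1−α) = s / (n + δ).
k^0.75 = 0.41 / (0.001 + 0.038) = 0.41 / 0.039 = 10.5128
k* = 10.5128^(1/0.75) ≈ 23.0299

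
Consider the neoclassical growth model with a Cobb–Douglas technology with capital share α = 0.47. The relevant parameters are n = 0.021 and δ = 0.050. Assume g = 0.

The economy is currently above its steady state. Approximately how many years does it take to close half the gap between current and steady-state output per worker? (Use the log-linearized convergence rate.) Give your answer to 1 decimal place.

half-life ≈ 18.4 years

Near the steady state the convergence rate is λ = (1 − α)(n + δ).
λ = (1 − 0.47) × 0.071 = 0.53 × 0.071 = 0.03763
Half-life = ln 2 / λ = 0.6931 / 0.03763 ≈ 18.42 years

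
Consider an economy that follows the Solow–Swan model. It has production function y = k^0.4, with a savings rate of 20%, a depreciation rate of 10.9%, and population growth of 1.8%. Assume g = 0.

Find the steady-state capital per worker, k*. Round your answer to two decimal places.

k* = 2.13

Steady state requires s·f(k) = (n + δ)·k, i.e. s·k^α = (n + δ)·k.
Rearranging, k^(1−α) = s / (n + δ).
k^0.6 = 0.20 / (0.018 + 0.109) = 0.20 / 0.127 = 1.5748
k* = 1.5748^(1/0.6) ≈ 2.1316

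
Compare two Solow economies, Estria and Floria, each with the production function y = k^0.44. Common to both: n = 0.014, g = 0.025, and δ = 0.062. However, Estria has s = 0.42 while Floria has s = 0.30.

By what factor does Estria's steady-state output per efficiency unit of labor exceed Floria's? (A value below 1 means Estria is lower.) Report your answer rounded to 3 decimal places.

y*_E / y*_F ≈ 1.303

Steady-state y* = [s/(n + g + δ)]^(α/(1−α)), so the ratio is [ (s_E/(n + g + δ)_E) / (s_F/(n + g + δ)_F) ]^0.7857.
s_E/(n + g + δ)_E = 0.42/0.101 = 4.1584; s_F/(n + g + δ)_F = 0.30/0.101 = 2.9703.
Ratio = (4.1584/2.9703)^0.7857 = 1.4000^0.7857 ≈ 1.3026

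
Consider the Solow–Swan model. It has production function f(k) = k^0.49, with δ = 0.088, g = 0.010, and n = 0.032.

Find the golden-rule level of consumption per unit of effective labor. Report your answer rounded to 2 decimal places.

c_gold ≈ 1.82

At the golden rule, f'(k) = n + g + δ, so α·k^(α−1) = n + g + δ and k_gold = (α/(n + g + δ))^(1/(1−α)).
k_gold = (0.49/0.130)^(1/0.51) = 3.7692^1.9608 ≈ 13.4868
c_gold = f(k_gold) − (n + g + δ)·k_gold = 3.5781 − 0.130×13.4868 ≈ 1.8248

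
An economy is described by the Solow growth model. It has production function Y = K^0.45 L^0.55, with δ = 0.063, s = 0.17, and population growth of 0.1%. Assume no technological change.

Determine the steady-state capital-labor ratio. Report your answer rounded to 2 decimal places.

In steady state, investment equals break-even investment: s·k^α = (n + δ)·k.
Dividing both sides by k: k^(1−α) = s / (n + δ).
k^0.55 = 0.17 / (0.001 + 0.063) = 0.17 / 0.064 = 2.6563
k* = 2.6563^(1/0.55) ≈ 5.9076

k* ≈ 5.91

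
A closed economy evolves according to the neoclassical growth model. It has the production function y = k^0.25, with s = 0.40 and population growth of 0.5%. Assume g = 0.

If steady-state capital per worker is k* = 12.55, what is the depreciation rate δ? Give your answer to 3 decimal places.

δ ≈ 0.055

Steady state requires s·f(k) = (n + δ)·k, i.e. s·k^α = (n + δ)·k.
So s / (n + δ) = (k*)^(1−α) = 12.55^0.75 = 6.6678.
Therefore n + δ = s / 6.6678 = 0.40 / 6.6678 = 0.0600, so δ = 0.0600 − 0.005 = 0.0550.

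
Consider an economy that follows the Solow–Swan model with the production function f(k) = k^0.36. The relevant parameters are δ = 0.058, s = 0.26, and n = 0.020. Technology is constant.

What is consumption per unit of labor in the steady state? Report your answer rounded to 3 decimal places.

At the steady state, Δk = 0, so s·k^α = (n + δ)·k.
Rearranging, k^(1−α) = s / (n + δ).
k^0.64 = 0.26 / (0.020 + 0.058) = 0.26 / 0.078 = 3.3333
k* = 3.3333^(1/0.64) ≈ 6.5613
y* = (k*)^α = 6.5613^0.36 ≈ 1.9684
c* = (1 − s)·y* = (1 − 0.26) × 1.9684 ≈ 1.4566

c* ≈ 1.457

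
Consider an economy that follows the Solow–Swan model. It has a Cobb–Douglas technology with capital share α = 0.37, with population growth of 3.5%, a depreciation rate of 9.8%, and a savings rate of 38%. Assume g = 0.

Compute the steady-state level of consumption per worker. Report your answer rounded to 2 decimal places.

c* = 1.15

In steady state, investment equals break-even investment: s·k^α = (n + δ)·k.
Dividing both sides by k: k^(1−α) = s / (n + δ).
k^0.63 = 0.38 / (0.035 + 0.098) = 0.38 / 0.133 = 2.8571
k* = 2.8571^(1/0.63) ≈ 5.2929
y* = (k*)^α = 5.2929^0.37 ≈ 1.8525
c* = (1 − s)·y* = (1 − 0.38) × 1.8525 ≈ 1.1486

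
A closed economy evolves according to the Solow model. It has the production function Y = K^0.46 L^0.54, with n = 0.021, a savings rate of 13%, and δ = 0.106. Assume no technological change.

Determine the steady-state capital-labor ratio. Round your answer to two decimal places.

In steady state, investment equals break-even investment: s·k^α = (n + δ)·k.
Rearranging, k^(1−α) = s / (n + δ).
k^0.54 = 0.13 / (0.021 + 0.106) = 0.13 / 0.127 = 1.0236
k* = 1.0236^(1/0.54) ≈ 1.0441

k* = 1.04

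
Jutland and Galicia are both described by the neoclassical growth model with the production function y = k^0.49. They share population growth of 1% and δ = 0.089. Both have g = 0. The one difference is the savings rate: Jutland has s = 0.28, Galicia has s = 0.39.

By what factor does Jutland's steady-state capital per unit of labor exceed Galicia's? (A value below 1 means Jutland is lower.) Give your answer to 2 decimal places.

k*_J / k*_G ≈ 0.52

Steady-state k* = [s/(n + δ)]^(1/(1−α)), so the ratio is [ (s_J/(n + δ)_J) / (s_G/(n + δ)_G) ]^1.9608.
s_J/(n + δ)_J = 0.28/0.099 = 2.8283; s_G/(n + δ)_G = 0.39/0.099 = 3.9394.
Ratio = (2.8283/3.9394)^1.9608 = 0.7180^1.9608 ≈ 0.5223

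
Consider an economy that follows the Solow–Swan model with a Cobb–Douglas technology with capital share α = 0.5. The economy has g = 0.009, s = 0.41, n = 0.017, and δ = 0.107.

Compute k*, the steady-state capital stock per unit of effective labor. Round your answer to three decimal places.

k* = 9.503

In steady state, investment equals break-even investment: s·k^α = (n + g + δ)·k.
Dividing both sides by k: k^(1−α) = s / (n + g + δ).
k^0.5 = 0.41 / (0.017 + 0.009 + 0.107) = 0.41 / 0.133 = 3.0827
k* = 3.0827^(1/0.5) ≈ 9.5030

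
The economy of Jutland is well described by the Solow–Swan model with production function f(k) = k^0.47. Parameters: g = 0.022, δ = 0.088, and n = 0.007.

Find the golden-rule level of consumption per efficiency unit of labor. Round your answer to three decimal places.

c_gold ≈ 1.819

At the golden rule, f'(k) = n + g + δ, so α·k^(α−1) = n + g + δ and k_gold = (α/(n + g + δ))^(1/(1−α)).
k_gold = (0.47/0.117)^(1/0.53) = 4.0171^1.8868 ≈ 13.7868
c_gold = f(k_gold) − (n + g + δ)·k_gold = 3.4320 − 0.117×13.7868 ≈ 1.8189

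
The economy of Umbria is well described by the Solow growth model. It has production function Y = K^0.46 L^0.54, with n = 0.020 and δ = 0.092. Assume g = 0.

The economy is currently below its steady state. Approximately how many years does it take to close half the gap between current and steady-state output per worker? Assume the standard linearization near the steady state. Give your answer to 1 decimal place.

Near the steady state the convergence rate is λ = (1 − α)(n + δ).
λ = (1 − 0.46) × 0.112 = 0.54 × 0.112 = 0.06048
Half-life = ln 2 / λ = 0.6931 / 0.06048 ≈ 11.46 years

half-life ≈ 11.5 years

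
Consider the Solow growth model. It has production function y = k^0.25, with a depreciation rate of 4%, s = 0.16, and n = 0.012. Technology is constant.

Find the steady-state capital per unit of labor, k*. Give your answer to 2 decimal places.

k* = 4.48

Steady state requires s·f(k) = (n + δ)·k, i.e. s·k^α = (n + δ)·k.
Rearranging, k^(1−α) = s / (n + δ).
k^0.75 = 0.16 / (0.012 + 0.040) = 0.16 / 0.052 = 3.0769
k* = 3.0769^(1/0.75) ≈ 4.4753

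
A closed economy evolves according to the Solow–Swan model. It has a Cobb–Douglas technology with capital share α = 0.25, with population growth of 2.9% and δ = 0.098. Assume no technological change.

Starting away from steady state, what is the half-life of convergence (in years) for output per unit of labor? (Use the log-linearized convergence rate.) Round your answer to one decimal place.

Near the steady state the convergence rate is λ = (1 − α)(n + δ).
λ = (1 − 0.25) × 0.127 = 0.75 × 0.127 = 0.09525
Half-life = ln 2 / λ = 0.6931 / 0.09525 ≈ 7.28 years

about 7.3 years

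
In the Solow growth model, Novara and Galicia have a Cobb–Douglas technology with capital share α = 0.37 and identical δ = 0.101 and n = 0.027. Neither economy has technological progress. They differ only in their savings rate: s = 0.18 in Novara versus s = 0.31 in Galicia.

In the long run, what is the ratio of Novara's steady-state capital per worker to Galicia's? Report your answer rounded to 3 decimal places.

Steady-state k* = [s/(n + δ)]^(1/(1−α)), so the ratio is [ (s_N/(n + δ)_N) / (s_G/(n + δ)_G) ]^1.5873.
s_N/(n + δ)_N = 0.18/0.128 = 1.4063; s_G/(n + δ)_G = 0.31/0.128 = 2.4219.
Ratio = (1.4063/2.4219)^1.5873 = 0.5807^1.5873 ≈ 0.4220

k*_N / k*_G ≈ 0.422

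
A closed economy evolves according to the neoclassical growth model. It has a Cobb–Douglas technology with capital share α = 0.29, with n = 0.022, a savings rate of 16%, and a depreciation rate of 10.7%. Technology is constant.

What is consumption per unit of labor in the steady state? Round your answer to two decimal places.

At the steady state, Δk = 0, so s·k^α = (n + δ)·k.
Dividing both sides by k: k^(1−α) = s / (n + δ).
k^0.71 = 0.16 / (0.022 + 0.107) = 0.16 / 0.129 = 1.2403
k* = 1.2403^(1/0.71) ≈ 1.3543
y* = (k*)^α = 1.3543^0.29 ≈ 1.0919
c* = (1 − s)·y* = (1 − 0.16) × 1.0919 ≈ 0.9172

c* ≈ 0.92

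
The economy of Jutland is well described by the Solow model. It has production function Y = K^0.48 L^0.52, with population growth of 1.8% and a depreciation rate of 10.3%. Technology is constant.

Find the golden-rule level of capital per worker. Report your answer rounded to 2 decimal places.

k_gold ≈ 14.15

The golden rule sets f'(k) = n + δ, i.e. α·k^(α−1) = n + δ.
So k^(1−α) = α / (n + δ) = 0.48 / 0.121 = 3.9669.
k_gold = 3.9669^(1/0.52) ≈ 14.1536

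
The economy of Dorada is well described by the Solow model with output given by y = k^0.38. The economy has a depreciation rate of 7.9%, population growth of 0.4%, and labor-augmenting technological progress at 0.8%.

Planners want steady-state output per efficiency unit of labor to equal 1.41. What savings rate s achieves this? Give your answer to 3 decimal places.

s ≈ 0.159

At the steady state, Δk = 0, so s·k^α = (n + g + δ)·k.
Since y* = [s/(n + g + δ)]^(α/(1−α)), we have s/(n + g + δ) = (y*)^((1−α)/α) = 1.41^1.6316 = 1.7517.
Therefore s = 1.7517 × (n + g + δ) = 1.7517 × 0.091 = 0.1594.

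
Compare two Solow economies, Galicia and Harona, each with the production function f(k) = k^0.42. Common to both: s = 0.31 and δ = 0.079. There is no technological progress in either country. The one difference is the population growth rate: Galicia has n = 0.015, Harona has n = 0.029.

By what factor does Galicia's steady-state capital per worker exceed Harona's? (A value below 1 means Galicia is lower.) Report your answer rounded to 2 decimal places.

Steady-state k* = [s/(n + δ)]^(1/(1−α)), so the ratio is [ (s_G/(n + δ)_G) / (s_H/(n + δ)_H) ]^1.7241.
s_G/(n + δ)_G = 0.31/0.094 = 3.2979; s_H/(n + δ)_H = 0.31/0.108 = 2.8704.
Ratio = (3.2979/2.8704)^1.7241 = 1.1489^1.7241 ≈ 1.2704

k*_G / k*_H ≈ 1.27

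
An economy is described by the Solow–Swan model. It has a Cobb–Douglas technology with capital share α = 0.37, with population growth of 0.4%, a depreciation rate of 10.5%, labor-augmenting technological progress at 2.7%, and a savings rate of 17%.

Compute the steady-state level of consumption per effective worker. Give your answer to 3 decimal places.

c* = 0.946

At the steady state, Δk = 0, so s·k^α = (n + g + δ)·k.
Rearranging, k^(1−α) = s / (n + g + δ).
k^0.63 = 0.17 / (0.004 + 0.027 + 0.105) = 0.17 / 0.136 = 1.2500
k* = 1.2500^(1/0.63) ≈ 1.4250
y* = (k*)^α = 1.4250^0.37 ≈ 1.1400
c* = (1 − s)·y* = (1 − 0.17) × 1.1400 ≈ 0.9462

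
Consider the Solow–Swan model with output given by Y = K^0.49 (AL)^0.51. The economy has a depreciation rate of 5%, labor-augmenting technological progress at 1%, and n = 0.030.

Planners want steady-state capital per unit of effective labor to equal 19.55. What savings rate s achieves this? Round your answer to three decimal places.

s ≈ 0.410

At the steady state, Δk = 0, so s·k^α = (n + g + δ)·k.
So s / (n + g + δ) = (k*)^(1−α) = 19.55^0.51 = 4.5550.
Therefore s = 4.5550 × (n + g + δ) = 4.5550 × 0.090 = 0.4100.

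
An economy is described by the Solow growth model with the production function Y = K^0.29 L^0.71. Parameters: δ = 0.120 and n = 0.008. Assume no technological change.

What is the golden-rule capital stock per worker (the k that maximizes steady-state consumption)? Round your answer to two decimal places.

The golden rule sets f'(k) = n + δ, i.e. α·k^(α−1) = n + δ.
So k^(1−α) = α / (n + δ) = 0.29 / 0.128 = 2.2656.
k_gold = 2.2656^(1/0.71) ≈ 3.1642

k_gold ≈ 3.16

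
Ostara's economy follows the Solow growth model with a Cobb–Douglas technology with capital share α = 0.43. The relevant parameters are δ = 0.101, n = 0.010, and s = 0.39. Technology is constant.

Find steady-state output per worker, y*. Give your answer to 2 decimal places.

y* = 2.58

Steady state requires s·f(k) = (n + δ)·k, i.e. s·k^α = (n + δ)·k.
Rearranging, k^(1−α) = s / (n + δ).
k^0.57 = 0.39 / (0.010 + 0.101) = 0.39 / 0.111 = 3.5135
k* = 3.5135^(1/0.57) ≈ 9.0665
y* = (k*)^α = 9.0665^0.43 ≈ 2.5805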